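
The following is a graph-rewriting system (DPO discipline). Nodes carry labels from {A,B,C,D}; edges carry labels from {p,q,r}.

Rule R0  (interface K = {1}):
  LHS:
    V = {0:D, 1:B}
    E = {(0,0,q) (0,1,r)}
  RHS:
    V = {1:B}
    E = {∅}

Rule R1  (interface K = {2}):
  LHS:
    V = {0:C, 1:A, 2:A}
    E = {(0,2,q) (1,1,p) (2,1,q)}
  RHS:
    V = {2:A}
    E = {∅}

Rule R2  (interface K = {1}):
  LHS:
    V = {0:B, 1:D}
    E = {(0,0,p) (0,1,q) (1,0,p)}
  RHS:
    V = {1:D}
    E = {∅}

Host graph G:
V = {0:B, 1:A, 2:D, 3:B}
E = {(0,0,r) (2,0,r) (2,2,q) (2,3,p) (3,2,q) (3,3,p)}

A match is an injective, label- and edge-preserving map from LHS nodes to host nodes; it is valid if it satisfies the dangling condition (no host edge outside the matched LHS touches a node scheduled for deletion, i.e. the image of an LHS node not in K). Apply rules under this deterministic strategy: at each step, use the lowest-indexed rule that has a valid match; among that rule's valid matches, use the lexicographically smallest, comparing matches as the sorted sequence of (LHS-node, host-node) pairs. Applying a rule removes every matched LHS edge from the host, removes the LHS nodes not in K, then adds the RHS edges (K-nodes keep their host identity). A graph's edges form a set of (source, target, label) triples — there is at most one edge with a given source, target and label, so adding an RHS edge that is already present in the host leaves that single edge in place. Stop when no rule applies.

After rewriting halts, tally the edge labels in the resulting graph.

[0] host  ⇒  4 nodes, 6 edges  {0-r->0 2-r->0 2-q->2 2-p->3 3-q->2 3-p->3}
[1] R2 @ {0↦3, 1↦2}  ⇒  3 nodes, 3 edges  {0-r->0 2-r->0 2-q->2}
[2] R0 @ {0↦2, 1↦0}  ⇒  2 nodes, 1 edges  {0-r->0}
halt: no rule applies after step 2
NF edges: [(0, 0, 'r')]

Answer: r:1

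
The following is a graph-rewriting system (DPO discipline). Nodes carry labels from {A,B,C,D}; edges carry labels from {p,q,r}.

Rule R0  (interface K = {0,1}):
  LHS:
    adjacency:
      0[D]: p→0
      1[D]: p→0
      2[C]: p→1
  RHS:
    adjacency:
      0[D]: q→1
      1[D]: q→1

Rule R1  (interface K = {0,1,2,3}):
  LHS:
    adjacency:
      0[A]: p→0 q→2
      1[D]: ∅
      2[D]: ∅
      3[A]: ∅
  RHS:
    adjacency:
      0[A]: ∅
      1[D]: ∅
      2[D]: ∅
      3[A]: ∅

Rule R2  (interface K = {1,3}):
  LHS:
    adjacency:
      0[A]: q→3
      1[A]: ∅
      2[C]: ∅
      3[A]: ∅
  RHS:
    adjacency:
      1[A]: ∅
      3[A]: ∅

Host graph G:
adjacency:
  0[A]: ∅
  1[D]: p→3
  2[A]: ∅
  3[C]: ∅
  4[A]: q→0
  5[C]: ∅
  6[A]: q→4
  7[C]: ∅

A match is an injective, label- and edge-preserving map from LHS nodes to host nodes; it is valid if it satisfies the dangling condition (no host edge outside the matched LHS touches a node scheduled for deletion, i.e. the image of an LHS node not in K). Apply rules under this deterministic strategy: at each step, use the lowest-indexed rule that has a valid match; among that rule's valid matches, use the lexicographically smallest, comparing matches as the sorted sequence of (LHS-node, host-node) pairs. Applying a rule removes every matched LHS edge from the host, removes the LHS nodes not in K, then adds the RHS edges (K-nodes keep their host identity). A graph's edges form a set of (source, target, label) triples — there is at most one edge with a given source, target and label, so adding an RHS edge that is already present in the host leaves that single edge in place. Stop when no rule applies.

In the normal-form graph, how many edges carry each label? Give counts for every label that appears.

[0] host  ⇒  8 nodes, 3 edges  {1-p->3 4-q->0 6-q->4}
[1] R2 @ {0↦6, 1↦0, 2↦5, 3↦4}  ⇒  6 nodes, 2 edges  {1-p->3 4-q->0}
[2] R2 @ {0↦4, 1↦2, 2↦7, 3↦0}  ⇒  4 nodes, 1 edges  {1-p->3}
normal form: no rule applies after step 2
NF edges: [(1, 3, 'p')]

Answer: p:1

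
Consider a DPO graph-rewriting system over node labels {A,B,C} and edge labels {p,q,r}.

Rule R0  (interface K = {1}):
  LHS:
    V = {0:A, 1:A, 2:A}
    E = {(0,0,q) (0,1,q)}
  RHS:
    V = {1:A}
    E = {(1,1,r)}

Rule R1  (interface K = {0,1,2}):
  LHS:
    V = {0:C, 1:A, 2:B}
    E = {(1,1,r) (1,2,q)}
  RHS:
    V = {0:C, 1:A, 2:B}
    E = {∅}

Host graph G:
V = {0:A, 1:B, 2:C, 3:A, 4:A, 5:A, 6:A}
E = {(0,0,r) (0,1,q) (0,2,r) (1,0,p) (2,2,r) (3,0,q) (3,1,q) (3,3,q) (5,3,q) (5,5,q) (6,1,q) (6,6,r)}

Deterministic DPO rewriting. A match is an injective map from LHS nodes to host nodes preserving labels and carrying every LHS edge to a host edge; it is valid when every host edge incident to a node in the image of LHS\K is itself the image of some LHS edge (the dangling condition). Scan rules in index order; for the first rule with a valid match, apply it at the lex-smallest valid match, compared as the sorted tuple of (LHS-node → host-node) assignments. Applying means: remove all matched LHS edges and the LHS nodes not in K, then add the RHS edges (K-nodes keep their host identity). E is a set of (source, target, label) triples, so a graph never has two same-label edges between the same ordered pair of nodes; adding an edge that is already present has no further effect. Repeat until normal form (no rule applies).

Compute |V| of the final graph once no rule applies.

initial: |V|=7 |E|=12  E = 0-r->0 0-q->1 0-r->2 1-p->0 2-r->2 3-q->0 3-q->1 3-q->3 5-q->3 5-q->5 6-q->1 6-r->6
step 1: apply R0 at {0↦5, 1↦3, 2↦4}  → |V|=5 |E|=11  E = 0-r->0 0-q->1 0-r->2 1-p->0 2-r->2 3-q->0 3-q->1 3-q->3 3-r->3 6-q->1 6-r->6
step 2: apply R1 at {0↦2, 1↦0, 2↦1}  → |V|=5 |E|=9  E = 0-r->2 1-p->0 2-r->2 3-q->0 3-q->1 3-q->3 3-r->3 6-q->1 6-r->6
step 3: apply R1 at {0↦2, 1↦3, 2↦1}  → |V|=5 |E|=7  E = 0-r->2 1-p->0 2-r->2 3-q->0 3-q->3 6-q->1 6-r->6
step 4: apply R1 at {0↦2, 1↦6, 2↦1}  → |V|=5 |E|=5  E = 0-r->2 1-p->0 2-r->2 3-q->0 3-q->3
step 5: apply R0 at {0↦3, 1↦0, 2↦6}  → |V|=3 |E|=4  E = 0-r->0 0-r->2 1-p->0 2-r->2
final graph: no rule applies after step 5
NF nodes: {0:A, 1:B, 2:C}

Answer: 3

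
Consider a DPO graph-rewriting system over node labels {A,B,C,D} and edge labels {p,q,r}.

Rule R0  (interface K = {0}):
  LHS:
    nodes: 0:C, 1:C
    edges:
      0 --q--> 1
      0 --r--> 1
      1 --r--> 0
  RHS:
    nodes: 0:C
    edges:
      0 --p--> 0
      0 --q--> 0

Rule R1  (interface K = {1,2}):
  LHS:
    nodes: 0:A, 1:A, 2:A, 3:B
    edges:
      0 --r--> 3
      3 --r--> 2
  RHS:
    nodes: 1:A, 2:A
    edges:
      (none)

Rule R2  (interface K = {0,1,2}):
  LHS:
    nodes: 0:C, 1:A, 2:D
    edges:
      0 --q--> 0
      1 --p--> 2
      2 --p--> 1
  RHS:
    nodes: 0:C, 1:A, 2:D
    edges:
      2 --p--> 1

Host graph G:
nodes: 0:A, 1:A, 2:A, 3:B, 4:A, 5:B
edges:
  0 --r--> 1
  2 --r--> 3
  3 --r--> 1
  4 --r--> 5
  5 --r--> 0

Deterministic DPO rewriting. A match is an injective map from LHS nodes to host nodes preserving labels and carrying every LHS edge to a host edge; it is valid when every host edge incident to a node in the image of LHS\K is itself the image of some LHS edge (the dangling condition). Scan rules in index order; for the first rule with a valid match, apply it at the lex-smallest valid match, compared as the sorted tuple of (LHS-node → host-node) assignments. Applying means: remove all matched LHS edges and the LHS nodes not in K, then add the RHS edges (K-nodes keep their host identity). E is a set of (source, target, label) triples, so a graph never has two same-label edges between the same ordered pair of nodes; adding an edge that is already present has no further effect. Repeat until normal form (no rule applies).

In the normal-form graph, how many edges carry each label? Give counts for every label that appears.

Answer: r:1

Derivation:
initial: |V|=6 |E|=5  E = 0-r->1 2-r->3 3-r->1 4-r->5 5-r->0
step 1: apply R1 at {0↦2, 1↦0, 2↦1, 3↦3}  → |V|=4 |E|=3  E = 0-r->1 4-r->5 5-r->0
step 2: apply R1 at {0↦4, 1↦1, 2↦0, 3↦5}  → |V|=2 |E|=1  E = 0-r->1
halt: no rule applies after step 2
NF edges: [(0, 1, 'r')]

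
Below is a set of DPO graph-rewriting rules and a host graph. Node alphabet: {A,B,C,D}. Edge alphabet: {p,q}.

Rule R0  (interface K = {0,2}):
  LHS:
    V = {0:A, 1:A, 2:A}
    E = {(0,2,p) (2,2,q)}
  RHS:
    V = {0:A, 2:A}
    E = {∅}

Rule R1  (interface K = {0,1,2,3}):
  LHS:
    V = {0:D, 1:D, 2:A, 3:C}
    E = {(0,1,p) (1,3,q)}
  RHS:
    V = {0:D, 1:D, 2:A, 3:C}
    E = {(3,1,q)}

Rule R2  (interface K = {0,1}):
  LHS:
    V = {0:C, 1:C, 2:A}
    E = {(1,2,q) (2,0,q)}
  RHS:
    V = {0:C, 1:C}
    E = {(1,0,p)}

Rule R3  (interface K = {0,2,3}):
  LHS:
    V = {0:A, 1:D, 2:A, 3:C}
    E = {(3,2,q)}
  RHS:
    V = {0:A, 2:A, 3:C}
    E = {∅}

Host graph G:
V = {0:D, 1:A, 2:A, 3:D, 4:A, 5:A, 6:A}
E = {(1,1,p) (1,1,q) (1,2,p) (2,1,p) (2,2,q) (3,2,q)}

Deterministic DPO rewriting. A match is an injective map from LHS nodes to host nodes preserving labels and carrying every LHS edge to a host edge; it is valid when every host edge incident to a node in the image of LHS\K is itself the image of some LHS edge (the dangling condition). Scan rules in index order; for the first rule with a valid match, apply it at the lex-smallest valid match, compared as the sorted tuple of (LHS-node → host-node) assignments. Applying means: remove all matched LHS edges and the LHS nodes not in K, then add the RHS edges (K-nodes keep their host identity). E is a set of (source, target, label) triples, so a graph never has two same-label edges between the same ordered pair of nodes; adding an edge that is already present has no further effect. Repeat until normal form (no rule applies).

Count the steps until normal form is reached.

start.  V:7 E:6  edges: 1-p->1 1-q->1 1-p->2 2-p->1 2-q->2 3-q->2
1. fire R0 via {0↦1, 1↦4, 2↦2}  →  V:6 E:4  edges: 1-p->1 1-q->1 2-p->1 3-q->2
2. fire R0 via {0↦2, 1↦5, 2↦1}  →  V:5 E:2  edges: 1-p->1 3-q->2
final graph: no rule applies after step 2

Answer: 2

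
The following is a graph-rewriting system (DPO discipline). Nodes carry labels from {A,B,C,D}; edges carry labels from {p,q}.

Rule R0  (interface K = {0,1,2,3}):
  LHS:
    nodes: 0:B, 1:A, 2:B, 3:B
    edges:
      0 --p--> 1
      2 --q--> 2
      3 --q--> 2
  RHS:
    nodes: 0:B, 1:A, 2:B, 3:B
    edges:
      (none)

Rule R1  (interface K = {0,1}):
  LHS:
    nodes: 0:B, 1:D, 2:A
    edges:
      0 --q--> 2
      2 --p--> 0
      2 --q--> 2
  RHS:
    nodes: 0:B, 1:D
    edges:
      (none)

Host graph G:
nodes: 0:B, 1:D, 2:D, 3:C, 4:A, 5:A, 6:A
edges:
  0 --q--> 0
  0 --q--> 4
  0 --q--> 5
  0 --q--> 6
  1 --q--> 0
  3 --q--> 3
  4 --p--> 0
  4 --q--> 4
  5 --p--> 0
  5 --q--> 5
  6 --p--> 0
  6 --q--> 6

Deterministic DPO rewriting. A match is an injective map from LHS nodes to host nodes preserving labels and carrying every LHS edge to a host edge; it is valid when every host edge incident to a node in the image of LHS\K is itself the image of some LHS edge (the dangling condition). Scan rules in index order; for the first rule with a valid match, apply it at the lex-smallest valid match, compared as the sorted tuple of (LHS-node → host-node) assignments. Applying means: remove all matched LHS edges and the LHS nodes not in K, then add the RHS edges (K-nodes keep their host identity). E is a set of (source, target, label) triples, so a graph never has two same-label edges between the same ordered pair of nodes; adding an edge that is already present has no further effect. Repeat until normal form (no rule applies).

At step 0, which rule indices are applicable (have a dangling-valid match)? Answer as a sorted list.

Answer: [R1]

Steps:
R0: no valid match — LHS pattern not found
R1: 6 valid matches — {0↦0, 1↦1, 2↦4}, {0↦0, 1↦1, 2↦5}, {0↦0, 1↦1, 2↦6} (+3 more)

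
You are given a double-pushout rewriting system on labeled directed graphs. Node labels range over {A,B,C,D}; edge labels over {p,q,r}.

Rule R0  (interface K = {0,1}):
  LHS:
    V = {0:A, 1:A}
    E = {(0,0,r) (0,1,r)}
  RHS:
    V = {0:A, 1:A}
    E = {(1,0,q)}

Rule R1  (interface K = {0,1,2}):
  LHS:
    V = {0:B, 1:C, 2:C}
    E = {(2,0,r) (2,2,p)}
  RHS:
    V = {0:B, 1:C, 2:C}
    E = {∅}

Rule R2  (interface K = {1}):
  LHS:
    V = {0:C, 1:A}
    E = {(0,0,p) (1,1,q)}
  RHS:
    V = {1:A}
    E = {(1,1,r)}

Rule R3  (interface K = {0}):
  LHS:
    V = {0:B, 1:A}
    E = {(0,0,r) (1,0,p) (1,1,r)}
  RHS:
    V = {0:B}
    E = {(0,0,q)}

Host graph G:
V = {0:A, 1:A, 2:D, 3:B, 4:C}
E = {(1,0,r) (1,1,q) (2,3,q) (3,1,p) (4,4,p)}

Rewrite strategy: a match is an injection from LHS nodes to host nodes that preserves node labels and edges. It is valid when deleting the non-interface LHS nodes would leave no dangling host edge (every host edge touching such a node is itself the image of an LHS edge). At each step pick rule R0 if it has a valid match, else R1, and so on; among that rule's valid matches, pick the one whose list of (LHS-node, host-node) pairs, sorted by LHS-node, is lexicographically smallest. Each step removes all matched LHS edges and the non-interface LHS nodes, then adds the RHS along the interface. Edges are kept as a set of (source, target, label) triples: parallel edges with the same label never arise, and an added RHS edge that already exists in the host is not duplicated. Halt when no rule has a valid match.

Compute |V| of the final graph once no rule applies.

start.  V:5 E:5  edges: 1-r->0 1-q->1 2-q->3 3-p->1 4-p->4
1. fire R2 via {0↦4, 1↦1}  →  V:4 E:4  edges: 1-r->0 1-r->1 2-q->3 3-p->1
2. fire R0 via {0↦1, 1↦0}  →  V:4 E:3  edges: 0-q->1 2-q->3 3-p->1
final graph: no rule applies after step 2
NF nodes: {0:A, 1:A, 2:D, 3:B}

Answer: 4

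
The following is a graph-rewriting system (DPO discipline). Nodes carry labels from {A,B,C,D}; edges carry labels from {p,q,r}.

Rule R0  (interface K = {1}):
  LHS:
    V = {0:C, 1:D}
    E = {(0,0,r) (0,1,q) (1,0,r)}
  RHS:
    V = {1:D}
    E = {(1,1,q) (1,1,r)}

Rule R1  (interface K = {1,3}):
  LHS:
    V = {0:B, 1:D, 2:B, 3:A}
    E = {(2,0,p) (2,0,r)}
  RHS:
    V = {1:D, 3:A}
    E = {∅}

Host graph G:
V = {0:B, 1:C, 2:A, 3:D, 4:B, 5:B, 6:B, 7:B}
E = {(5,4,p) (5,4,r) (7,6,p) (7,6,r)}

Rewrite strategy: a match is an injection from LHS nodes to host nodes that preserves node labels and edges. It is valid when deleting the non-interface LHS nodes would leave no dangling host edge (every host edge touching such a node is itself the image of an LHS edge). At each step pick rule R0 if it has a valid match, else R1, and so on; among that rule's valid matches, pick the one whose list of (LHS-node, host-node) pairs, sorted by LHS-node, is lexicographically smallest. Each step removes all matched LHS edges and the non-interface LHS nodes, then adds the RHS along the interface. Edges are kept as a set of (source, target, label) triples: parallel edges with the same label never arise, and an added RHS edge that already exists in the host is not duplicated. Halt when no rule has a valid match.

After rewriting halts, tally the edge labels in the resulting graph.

initial: |V|=8 |E|=4  E = 5-p->4 5-r->4 7-p->6 7-r->6
step 1: apply R1 at {0↦4, 1↦3, 2↦5, 3↦2}  → |V|=6 |E|=2  E = 7-p->6 7-r->6
step 2: apply R1 at {0↦6, 1↦3, 2↦7, 3↦2}  → |V|=4 |E|=0  E = ∅
halt: no rule applies after step 2
NF edges: []

Answer: (no edges)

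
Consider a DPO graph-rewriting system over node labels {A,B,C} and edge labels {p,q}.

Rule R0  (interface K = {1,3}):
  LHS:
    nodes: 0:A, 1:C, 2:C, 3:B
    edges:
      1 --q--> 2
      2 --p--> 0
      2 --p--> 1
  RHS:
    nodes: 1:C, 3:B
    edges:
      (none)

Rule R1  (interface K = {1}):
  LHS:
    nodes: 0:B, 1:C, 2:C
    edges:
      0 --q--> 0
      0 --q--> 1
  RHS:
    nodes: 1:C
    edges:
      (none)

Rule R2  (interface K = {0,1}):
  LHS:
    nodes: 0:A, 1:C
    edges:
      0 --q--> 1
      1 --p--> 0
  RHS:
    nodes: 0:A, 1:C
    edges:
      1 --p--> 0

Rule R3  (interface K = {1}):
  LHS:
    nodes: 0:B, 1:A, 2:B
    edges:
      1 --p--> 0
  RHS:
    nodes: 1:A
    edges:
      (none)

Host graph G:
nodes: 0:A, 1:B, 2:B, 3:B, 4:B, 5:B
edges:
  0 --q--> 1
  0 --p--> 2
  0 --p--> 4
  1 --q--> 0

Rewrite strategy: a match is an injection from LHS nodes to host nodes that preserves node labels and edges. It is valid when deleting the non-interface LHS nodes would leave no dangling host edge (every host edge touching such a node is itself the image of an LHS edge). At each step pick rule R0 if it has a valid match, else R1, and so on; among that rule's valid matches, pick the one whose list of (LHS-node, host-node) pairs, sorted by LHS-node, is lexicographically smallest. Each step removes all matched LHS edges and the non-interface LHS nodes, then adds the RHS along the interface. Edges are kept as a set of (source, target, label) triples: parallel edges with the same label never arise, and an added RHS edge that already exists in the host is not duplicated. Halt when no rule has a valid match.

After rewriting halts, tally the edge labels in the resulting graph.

start.  V:6 E:4  edges: 0-q->1 0-p->2 0-p->4 1-q->0
1. fire R3 via {0↦2, 1↦0, 2↦3}  →  V:4 E:3  edges: 0-q->1 0-p->4 1-q->0
2. fire R3 via {0↦4, 1↦0, 2↦5}  →  V:2 E:2  edges: 0-q->1 1-q->0
final graph: no rule applies after step 2
NF edges: [(0, 1, 'q'), (1, 0, 'q')]

Answer: q:2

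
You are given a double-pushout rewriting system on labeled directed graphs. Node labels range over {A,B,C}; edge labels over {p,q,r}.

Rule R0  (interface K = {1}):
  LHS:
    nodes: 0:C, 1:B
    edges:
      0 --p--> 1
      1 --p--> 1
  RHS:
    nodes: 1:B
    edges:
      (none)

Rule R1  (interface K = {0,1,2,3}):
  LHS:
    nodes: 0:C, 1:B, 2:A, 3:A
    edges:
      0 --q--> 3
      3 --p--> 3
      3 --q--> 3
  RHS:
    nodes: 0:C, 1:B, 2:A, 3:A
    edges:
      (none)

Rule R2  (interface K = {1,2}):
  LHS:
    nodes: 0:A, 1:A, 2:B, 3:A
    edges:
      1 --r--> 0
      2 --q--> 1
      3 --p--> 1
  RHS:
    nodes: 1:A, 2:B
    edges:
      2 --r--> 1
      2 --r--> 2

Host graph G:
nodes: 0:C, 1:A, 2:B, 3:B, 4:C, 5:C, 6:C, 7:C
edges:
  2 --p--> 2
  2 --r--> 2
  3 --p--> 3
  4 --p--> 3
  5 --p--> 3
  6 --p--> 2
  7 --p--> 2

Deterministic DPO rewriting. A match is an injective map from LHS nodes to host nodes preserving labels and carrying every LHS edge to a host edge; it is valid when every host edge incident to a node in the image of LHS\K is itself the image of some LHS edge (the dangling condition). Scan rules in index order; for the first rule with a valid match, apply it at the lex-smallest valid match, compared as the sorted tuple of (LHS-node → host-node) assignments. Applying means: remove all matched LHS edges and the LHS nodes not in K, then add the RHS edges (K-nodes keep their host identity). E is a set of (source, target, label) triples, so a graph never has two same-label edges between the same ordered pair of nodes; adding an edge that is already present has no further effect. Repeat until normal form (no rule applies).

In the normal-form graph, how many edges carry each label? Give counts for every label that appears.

start.  V:8 E:7  edges: 2-p->2 2-r->2 3-p->3 4-p->3 5-p->3 6-p->2 7-p->2
1. fire R0 via {0↦4, 1↦3}  →  V:7 E:5  edges: 2-p->2 2-r->2 5-p->3 6-p->2 7-p->2
2. fire R0 via {0↦6, 1↦2}  →  V:6 E:3  edges: 2-r->2 5-p->3 7-p->2
final graph: no rule applies after step 2
NF edges: [(2, 2, 'r'), (5, 3, 'p'), (7, 2, 'p')]

Answer: p:2 r:1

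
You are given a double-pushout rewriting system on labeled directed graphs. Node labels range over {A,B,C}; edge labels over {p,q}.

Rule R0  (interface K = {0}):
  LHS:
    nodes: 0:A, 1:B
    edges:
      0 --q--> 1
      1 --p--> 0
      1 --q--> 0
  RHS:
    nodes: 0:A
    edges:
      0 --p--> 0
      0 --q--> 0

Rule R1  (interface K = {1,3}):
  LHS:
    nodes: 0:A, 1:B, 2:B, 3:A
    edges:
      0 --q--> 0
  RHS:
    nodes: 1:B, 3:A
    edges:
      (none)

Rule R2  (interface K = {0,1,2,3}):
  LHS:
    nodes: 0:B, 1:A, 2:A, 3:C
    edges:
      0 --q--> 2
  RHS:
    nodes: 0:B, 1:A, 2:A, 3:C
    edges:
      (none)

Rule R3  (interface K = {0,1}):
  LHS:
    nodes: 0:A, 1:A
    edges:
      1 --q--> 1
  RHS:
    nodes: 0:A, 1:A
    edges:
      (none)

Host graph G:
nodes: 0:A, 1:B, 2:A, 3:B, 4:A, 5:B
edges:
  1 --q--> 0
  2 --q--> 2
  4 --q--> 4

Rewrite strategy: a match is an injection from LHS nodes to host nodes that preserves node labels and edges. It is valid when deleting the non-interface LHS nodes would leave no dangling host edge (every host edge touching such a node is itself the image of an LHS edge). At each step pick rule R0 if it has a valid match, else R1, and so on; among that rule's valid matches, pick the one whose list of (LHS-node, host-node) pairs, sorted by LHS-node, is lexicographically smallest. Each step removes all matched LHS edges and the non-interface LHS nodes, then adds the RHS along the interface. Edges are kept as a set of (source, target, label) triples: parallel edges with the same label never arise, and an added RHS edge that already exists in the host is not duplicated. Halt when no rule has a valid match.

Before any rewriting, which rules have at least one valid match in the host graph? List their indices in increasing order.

R0: no valid match — LHS pattern not found
R1: 16 valid matches — {0↦2, 1↦1, 2↦3, 3↦0}, {0↦2, 1↦1, 2↦3, 3↦4}, {0↦2, 1↦1, 2↦5, 3↦0} (+13 more)
R2: no valid match — LHS pattern not found
R3: 4 valid matches — {0↦0, 1↦2}, {0↦0, 1↦4}, {0↦2, 1↦4} (+1 more)

Answer: [R1,R3]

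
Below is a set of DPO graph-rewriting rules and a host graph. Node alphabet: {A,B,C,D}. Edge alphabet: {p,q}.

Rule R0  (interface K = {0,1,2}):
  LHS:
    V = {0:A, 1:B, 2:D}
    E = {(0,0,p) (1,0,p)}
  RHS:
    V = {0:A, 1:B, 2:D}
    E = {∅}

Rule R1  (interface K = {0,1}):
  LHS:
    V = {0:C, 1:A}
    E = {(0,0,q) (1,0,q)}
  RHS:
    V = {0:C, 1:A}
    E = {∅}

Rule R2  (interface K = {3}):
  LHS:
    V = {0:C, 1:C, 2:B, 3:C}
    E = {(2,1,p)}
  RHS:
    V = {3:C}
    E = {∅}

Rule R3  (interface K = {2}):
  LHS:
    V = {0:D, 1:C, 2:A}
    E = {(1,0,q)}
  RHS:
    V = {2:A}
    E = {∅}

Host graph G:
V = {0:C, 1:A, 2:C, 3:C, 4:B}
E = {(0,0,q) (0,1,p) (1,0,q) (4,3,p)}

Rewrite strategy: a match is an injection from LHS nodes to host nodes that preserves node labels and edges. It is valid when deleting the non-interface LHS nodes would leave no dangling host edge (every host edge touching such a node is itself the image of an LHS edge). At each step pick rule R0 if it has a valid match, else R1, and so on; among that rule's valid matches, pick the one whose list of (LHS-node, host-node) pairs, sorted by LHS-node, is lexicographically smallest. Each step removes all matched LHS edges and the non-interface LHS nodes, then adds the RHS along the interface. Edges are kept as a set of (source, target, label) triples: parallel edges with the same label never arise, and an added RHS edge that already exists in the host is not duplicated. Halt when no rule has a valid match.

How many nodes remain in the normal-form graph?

[0] host  ⇒  5 nodes, 4 edges  {0-q->0 0-p->1 1-q->0 4-p->3}
[1] R1 @ {0↦0, 1↦1}  ⇒  5 nodes, 2 edges  {0-p->1 4-p->3}
[2] R2 @ {0↦2, 1↦3, 2↦4, 3↦0}  ⇒  2 nodes, 1 edges  {0-p->1}
final graph: no rule applies after step 2
NF nodes: {0:C, 1:A}

Answer: 2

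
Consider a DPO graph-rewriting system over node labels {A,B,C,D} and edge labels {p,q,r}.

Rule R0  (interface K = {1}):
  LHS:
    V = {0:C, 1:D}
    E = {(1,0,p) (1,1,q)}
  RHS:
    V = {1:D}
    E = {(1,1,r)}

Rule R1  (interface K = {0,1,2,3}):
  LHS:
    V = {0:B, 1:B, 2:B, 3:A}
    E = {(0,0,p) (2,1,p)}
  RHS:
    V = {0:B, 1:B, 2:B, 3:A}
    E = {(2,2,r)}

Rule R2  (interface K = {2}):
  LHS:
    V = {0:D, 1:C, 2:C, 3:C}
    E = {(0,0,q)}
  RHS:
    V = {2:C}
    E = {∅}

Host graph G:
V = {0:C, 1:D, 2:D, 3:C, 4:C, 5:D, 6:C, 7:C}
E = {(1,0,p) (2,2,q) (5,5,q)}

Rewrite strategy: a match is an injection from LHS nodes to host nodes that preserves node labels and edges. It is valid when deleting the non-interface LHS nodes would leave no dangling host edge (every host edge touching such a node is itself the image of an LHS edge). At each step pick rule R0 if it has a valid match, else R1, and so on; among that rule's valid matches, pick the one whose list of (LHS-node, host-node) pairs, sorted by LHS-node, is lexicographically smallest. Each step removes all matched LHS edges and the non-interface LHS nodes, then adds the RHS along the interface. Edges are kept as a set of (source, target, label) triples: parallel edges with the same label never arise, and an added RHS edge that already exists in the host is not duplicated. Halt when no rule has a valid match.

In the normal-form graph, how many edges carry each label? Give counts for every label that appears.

Answer: p:1

Steps:
initial: |V|=8 |E|=3  E = 1-p->0 2-q->2 5-q->5
step 1: apply R2 at {0↦2, 1↦3, 2↦0, 3↦4}  → |V|=5 |E|=2  E = 1-p->0 5-q->5
step 2: apply R2 at {0↦5, 1↦6, 2↦0, 3↦7}  → |V|=2 |E|=1  E = 1-p->0
final graph: no rule applies after step 2
NF edges: [(1, 0, 'p')]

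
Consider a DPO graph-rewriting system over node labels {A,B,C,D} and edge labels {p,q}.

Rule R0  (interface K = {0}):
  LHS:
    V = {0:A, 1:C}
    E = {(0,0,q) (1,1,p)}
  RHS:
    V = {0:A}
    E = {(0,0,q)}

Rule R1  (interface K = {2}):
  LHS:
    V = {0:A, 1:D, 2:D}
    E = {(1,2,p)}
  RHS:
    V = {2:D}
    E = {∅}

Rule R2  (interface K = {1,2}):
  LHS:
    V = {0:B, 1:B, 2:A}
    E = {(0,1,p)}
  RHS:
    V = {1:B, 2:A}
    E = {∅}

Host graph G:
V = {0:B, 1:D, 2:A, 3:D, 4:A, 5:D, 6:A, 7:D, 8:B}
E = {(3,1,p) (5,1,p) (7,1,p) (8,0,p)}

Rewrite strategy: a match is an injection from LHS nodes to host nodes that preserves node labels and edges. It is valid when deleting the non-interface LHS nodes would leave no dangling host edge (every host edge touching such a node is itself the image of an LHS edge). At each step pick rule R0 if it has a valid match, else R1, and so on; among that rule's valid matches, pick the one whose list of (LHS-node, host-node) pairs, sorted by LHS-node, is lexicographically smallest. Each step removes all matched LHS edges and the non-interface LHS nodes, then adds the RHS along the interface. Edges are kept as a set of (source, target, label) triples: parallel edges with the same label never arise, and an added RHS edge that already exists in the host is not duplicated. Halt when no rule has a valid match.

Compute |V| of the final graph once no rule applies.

Answer: 3

Steps:
start.  V:9 E:4  edges: 3-p->1 5-p->1 7-p->1 8-p->0
1. fire R1 via {0↦2, 1↦3, 2↦1}  →  V:7 E:3  edges: 5-p->1 7-p->1 8-p->0
2. fire R1 via {0↦4, 1↦5, 2↦1}  →  V:5 E:2  edges: 7-p->1 8-p->0
3. fire R1 via {0↦6, 1↦7, 2↦1}  →  V:3 E:1  edges: 8-p->0
final graph: no rule applies after step 3
NF nodes: {0:B, 1:D, 8:B}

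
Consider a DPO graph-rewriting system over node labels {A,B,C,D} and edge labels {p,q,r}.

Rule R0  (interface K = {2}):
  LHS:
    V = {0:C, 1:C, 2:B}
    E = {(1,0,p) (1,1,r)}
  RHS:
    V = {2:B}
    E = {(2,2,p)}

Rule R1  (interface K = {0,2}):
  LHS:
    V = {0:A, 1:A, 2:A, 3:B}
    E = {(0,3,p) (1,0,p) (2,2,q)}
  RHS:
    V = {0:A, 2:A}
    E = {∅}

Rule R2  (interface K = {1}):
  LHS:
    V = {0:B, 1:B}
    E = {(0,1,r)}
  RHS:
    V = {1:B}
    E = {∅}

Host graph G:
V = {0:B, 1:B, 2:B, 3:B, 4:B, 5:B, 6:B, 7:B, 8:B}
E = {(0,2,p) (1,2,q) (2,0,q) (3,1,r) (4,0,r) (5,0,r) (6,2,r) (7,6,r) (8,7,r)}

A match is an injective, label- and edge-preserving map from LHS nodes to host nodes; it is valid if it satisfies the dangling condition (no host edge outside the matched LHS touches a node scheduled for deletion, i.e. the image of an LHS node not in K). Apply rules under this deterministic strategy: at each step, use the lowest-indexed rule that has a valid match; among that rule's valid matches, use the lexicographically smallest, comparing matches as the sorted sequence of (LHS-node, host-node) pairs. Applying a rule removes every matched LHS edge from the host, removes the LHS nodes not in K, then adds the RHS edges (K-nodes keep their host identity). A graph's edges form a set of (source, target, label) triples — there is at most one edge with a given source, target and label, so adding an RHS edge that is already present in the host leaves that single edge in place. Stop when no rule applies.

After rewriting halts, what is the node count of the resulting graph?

Answer: 3

Steps:
[0] host  ⇒  9 nodes, 9 edges  {0-p->2 1-q->2 2-q->0 3-r->1 4-r->0 5-r->0 6-r->2 7-r->6 8-r->7}
[1] R2 @ {0↦3, 1↦1}  ⇒  8 nodes, 8 edges  {0-p->2 1-q->2 2-q->0 4-r->0 5-r->0 6-r->2 7-r->6 8-r->7}
[2] R2 @ {0↦4, 1↦0}  ⇒  7 nodes, 7 edges  {0-p->2 1-q->2 2-q->0 5-r->0 6-r->2 7-r->6 8-r->7}
[3] R2 @ {0↦5, 1↦0}  ⇒  6 nodes, 6 edges  {0-p->2 1-q->2 2-q->0 6-r->2 7-r->6 8-r->7}
[4] R2 @ {0↦8, 1↦7}  ⇒  5 nodes, 5 edges  {0-p->2 1-q->2 2-q->0 6-r->2 7-r->6}
[5] R2 @ {0↦7, 1↦6}  ⇒  4 nodes, 4 edges  {0-p->2 1-q->2 2-q->0 6-r->2}
[6] R2 @ {0↦6, 1↦2}  ⇒  3 nodes, 3 edges  {0-p->2 1-q->2 2-q->0}
halt: no rule applies after step 6
NF nodes: {0:B, 1:B, 2:B}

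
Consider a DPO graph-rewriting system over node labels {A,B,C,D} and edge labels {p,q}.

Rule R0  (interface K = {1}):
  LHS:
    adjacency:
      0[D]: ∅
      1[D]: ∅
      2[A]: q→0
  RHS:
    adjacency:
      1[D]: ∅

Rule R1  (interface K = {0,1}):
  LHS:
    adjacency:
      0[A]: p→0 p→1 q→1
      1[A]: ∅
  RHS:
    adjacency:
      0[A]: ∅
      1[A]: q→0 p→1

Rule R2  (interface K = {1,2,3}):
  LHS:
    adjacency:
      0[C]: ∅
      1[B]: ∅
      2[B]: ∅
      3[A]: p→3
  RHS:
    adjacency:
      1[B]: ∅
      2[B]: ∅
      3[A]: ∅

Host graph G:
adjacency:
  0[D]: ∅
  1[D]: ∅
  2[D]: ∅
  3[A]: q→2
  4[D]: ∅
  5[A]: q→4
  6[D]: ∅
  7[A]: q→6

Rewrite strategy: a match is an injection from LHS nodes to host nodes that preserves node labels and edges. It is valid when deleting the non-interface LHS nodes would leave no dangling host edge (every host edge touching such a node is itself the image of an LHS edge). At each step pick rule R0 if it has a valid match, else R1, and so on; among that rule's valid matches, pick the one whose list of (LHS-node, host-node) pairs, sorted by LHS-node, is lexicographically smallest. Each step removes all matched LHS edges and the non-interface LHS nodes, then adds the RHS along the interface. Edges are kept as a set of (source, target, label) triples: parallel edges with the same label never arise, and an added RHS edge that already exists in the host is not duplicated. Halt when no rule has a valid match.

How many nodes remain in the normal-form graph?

Answer: 2

Rewrite trace:
start.  V:8 E:3  edges: 3-q->2 5-q->4 7-q->6
1. fire R0 via {0↦2, 1↦0, 2↦3}  →  V:6 E:2  edges: 5-q->4 7-q->6
2. fire R0 via {0↦4, 1↦0, 2↦5}  →  V:4 E:1  edges: 7-q->6
3. fire R0 via {0↦6, 1↦0, 2↦7}  →  V:2 E:0  edges: ∅
normal form: no rule applies after step 3
NF nodes: {0:D, 1:D}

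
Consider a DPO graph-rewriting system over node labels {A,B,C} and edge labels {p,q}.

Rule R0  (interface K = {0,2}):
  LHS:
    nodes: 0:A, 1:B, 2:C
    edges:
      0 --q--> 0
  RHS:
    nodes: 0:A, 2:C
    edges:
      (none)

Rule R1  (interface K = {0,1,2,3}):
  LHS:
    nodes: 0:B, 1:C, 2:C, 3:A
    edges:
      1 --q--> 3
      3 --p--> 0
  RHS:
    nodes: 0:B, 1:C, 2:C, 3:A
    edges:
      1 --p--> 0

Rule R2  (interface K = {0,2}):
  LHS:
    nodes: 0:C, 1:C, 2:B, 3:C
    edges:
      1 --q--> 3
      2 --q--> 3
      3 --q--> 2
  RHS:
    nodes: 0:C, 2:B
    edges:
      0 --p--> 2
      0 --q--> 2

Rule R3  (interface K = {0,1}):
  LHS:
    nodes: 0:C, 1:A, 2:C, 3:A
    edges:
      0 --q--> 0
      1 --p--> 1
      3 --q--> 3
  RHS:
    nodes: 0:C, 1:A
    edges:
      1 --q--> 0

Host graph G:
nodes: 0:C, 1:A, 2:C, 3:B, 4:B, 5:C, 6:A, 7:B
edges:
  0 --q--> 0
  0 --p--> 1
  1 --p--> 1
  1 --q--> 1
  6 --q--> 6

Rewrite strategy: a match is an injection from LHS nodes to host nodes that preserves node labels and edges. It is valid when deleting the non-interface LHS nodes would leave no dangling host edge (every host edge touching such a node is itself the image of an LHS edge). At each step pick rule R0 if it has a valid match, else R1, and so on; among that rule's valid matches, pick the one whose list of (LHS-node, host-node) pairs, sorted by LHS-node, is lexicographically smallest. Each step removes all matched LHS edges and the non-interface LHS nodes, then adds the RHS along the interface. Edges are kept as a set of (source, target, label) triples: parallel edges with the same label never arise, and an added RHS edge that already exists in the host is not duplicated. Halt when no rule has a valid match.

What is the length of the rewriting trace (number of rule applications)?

Answer: 2

Steps:
initial: |V|=8 |E|=5  E = 0-q->0 0-p->1 1-p->1 1-q->1 6-q->6
step 1: apply R0 at {0↦1, 1↦3, 2↦0}  → |V|=7 |E|=4  E = 0-q->0 0-p->1 1-p->1 6-q->6
step 2: apply R0 at {0↦6, 1↦4, 2↦0}  → |V|=6 |E|=3  E = 0-q->0 0-p->1 1-p->1
final graph: no rule applies after step 2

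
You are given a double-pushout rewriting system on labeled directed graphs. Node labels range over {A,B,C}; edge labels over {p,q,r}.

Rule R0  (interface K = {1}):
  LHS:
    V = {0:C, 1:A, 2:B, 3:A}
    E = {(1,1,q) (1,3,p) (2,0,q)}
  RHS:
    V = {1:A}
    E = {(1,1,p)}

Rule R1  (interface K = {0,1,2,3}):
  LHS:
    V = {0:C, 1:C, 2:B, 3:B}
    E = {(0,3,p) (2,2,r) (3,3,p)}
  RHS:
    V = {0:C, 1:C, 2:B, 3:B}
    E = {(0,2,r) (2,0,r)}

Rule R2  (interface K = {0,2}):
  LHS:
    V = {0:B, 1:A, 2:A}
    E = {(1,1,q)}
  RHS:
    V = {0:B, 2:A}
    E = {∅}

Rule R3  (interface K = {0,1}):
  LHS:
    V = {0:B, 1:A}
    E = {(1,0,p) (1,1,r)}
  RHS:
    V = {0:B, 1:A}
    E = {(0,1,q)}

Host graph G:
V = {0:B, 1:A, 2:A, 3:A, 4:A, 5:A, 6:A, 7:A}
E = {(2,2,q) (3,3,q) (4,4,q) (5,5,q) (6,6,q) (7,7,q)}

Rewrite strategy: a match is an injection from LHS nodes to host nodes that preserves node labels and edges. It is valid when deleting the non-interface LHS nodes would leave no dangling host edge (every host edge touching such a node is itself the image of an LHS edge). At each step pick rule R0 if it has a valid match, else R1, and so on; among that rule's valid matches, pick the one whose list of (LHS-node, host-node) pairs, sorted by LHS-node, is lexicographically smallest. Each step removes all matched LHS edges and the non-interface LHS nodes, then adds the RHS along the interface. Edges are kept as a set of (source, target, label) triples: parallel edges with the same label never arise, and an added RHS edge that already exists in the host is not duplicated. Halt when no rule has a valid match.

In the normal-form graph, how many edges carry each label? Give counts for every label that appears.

Answer: (no edges)

Steps:
initial: |V|=8 |E|=6  E = 2-q->2 3-q->3 4-q->4 5-q->5 6-q->6 7-q->7
step 1: apply R2 at {0↦0, 1↦2, 2↦1}  → |V|=7 |E|=5  E = 3-q->3 4-q->4 5-q->5 6-q->6 7-q->7
step 2: apply R2 at {0↦0, 1↦3, 2↦1}  → |V|=6 |E|=4  E = 4-q->4 5-q->5 6-q->6 7-q->7
step 3: apply R2 at {0↦0, 1↦4, 2↦1}  → |V|=5 |E|=3  E = 5-q->5 6-q->6 7-q->7
step 4: apply R2 at {0↦0, 1↦5, 2↦1}  → |V|=4 |E|=2  E = 6-q->6 7-q->7
step 5: apply R2 at {0↦0, 1↦6, 2↦1}  → |V|=3 |E|=1  E = 7-q->7
step 6: apply R2 at {0↦0, 1↦7, 2↦1}  → |V|=2 |E|=0  E = ∅
halt: no rule applies after step 6
NF edges: []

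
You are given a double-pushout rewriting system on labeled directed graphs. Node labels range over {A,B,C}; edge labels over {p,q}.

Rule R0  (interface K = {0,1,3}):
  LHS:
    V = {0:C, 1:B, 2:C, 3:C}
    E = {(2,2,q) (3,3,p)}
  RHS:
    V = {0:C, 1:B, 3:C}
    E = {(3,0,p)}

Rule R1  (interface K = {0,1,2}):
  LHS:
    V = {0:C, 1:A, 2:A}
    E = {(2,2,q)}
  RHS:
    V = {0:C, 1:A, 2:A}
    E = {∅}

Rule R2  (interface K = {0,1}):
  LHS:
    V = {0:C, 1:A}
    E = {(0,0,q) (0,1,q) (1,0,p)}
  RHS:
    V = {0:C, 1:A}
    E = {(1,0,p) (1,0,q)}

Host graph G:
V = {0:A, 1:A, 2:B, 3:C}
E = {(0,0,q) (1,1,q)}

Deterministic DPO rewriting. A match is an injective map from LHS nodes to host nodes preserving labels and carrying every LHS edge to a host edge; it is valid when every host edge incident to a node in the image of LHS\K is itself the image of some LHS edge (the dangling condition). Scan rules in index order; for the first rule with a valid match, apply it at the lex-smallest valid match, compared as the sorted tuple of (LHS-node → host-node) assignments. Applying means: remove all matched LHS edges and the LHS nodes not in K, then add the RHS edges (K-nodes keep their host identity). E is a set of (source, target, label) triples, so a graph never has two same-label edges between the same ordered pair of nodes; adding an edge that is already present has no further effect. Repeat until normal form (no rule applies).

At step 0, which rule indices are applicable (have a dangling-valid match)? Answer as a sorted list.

Answer: [R1]

Steps:
R0: no valid match — LHS pattern not found
R1: 2 valid matches — {0↦3, 1↦0, 2↦1}, {0↦3, 1↦1, 2↦0}
R2: no valid match — LHS pattern not found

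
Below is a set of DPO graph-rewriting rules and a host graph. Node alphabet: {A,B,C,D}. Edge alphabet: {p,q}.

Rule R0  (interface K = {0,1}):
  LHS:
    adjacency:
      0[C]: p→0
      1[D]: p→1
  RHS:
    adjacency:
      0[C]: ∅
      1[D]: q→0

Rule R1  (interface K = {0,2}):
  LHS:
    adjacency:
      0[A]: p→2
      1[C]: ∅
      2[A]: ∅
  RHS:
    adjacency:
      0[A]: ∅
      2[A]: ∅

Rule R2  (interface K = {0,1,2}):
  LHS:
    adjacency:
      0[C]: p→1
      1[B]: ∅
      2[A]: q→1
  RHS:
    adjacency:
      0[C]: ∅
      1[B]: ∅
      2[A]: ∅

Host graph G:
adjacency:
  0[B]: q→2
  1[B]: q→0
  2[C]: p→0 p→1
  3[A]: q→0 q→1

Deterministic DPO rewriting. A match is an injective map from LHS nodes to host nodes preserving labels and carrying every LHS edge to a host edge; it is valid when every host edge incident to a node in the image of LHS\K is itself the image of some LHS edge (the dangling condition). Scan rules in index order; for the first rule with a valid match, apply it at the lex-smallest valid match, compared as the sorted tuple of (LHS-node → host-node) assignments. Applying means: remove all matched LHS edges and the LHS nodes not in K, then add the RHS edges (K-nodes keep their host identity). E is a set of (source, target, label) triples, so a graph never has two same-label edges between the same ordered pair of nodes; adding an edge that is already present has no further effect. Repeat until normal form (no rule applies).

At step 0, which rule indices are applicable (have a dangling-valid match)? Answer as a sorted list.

Answer: [R2]

Derivation:
R0: no valid match — LHS pattern not found
R1: no valid match — LHS pattern not found
R2: 2 valid matches — {0↦2, 1↦0, 2↦3}, {0↦2, 1↦1, 2↦3}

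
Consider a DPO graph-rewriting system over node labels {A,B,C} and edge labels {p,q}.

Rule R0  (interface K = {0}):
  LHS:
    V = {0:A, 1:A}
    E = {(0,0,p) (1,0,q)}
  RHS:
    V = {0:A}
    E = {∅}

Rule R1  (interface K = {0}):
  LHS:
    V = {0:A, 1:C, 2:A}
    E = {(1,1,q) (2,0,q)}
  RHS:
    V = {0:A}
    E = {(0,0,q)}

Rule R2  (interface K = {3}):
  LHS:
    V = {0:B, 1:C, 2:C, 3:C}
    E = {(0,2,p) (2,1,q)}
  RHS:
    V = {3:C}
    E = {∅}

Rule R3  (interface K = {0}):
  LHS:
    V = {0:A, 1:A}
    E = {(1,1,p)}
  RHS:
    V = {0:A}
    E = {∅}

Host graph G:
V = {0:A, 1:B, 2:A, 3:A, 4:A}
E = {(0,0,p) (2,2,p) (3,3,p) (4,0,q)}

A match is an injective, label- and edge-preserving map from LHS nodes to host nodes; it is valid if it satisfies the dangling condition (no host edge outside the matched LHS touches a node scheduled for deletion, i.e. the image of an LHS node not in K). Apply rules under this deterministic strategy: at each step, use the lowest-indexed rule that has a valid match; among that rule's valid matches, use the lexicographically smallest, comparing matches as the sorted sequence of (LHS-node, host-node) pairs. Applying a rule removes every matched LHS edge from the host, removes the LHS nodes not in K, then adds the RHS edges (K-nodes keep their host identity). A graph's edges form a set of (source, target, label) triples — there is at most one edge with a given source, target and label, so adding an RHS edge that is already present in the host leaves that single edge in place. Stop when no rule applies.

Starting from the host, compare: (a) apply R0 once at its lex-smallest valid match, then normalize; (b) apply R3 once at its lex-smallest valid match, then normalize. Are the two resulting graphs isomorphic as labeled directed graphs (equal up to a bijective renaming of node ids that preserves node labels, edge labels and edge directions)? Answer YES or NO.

Answer: YES

Derivation:
branch R0-first: apply at {0↦0, 1↦4} → |E|=2, then 2 more step(s) → NF |V|=2 |E|=0 V={0:A, 1:B} E=∅
branch R3-first: apply at {0↦0, 1↦2} → |E|=3, then 2 more step(s) → NF |V|=2 |E|=0 V={0:A, 1:B} E=∅
graphs isomorphic (equal up to label-preserving node renaming)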